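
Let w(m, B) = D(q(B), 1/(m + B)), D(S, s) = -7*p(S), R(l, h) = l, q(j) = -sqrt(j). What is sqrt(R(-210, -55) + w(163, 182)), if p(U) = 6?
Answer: 6*I*sqrt(7) ≈ 15.875*I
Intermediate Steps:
D(S, s) = -42 (D(S, s) = -7*6 = -42)
w(m, B) = -42
sqrt(R(-210, -55) + w(163, 182)) = sqrt(-210 - 42) = sqrt(-252) = 6*I*sqrt(7)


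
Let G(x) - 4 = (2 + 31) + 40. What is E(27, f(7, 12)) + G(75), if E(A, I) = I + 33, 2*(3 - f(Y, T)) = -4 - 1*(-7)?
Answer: 223/2 ≈ 111.50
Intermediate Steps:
f(Y, T) = 3/2 (f(Y, T) = 3 - (-4 - 1*(-7))/2 = 3 - (-4 + 7)/2 = 3 - ½*3 = 3 - 3/2 = 3/2)
G(x) = 77 (G(x) = 4 + ((2 + 31) + 40) = 4 + (33 + 40) = 4 + 73 = 77)
E(A, I) = 33 + I
E(27, f(7, 12)) + G(75) = (33 + 3/2) + 77 = 69/2 + 77 = 223/2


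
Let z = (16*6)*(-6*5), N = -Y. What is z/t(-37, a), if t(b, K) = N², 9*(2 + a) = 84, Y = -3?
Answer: -320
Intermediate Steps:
a = 22/3 (a = -2 + (⅑)*84 = -2 + 28/3 = 22/3 ≈ 7.3333)
N = 3 (N = -1*(-3) = 3)
z = -2880 (z = 96*(-30) = -2880)
t(b, K) = 9 (t(b, K) = 3² = 9)
z/t(-37, a) = -2880/9 = -2880*⅑ = -320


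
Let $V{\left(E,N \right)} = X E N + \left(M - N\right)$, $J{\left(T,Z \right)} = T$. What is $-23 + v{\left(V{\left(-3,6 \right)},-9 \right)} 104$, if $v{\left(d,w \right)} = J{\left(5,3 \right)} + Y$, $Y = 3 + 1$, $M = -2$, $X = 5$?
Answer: $913$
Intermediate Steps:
$V{\left(E,N \right)} = -2 - N + 5 E N$ ($V{\left(E,N \right)} = 5 E N - \left(2 + N\right) = -2 - N + 5 E N$)
$Y = 4$
$v{\left(d,w \right)} = 9$ ($v{\left(d,w \right)} = 5 + 4 = 9$)
$-23 + v{\left(V{\left(-3,6 \right)},-9 \right)} 104 = -23 + 9 \cdot 104 = -23 + 936 = 913$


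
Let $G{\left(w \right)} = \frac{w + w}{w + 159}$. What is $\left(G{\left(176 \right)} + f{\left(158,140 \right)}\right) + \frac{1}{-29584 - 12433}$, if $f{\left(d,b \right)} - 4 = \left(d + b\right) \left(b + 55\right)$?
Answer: $\frac{818009728879}{14075695} \approx 58115.0$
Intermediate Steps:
$G{\left(w \right)} = \frac{2 w}{159 + w}$
$f{\left(d,b \right)} = 4 + \left(55 + b\right) \left(b + d\right)$ ($f{\left(d,b \right)} = 4 + \left(d + b\right) \left(b + 55\right) = 4 + \left(b + d\right) \left(55 + b\right) = 4 + \left(55 + b\right) \left(b + d\right)$)
$\left(G{\left(176 \right)} + f{\left(158,140 \right)}\right) + \frac{1}{-29584 - 12433} = \left(2 \cdot 176 \frac{1}{159 + 176} + \left(4 + 140^{2} + 55 \cdot 140 + 55 \cdot 158 + 140 \cdot 158\right)\right) + \frac{1}{-29584 - 12433} = \left(2 \cdot 176 \cdot \frac{1}{335} + \left(4 + 19600 + 7700 + 8690 + 22120\right)\right) + \frac{1}{-42017} = \left(2 \cdot 176 \cdot \frac{1}{335} + 58114\right) - \frac{1}{42017} = \left(\frac{352}{335} + 58114\right) - \frac{1}{42017} = \frac{19468542}{335} - \frac{1}{42017} = \frac{818009728879}{14075695}$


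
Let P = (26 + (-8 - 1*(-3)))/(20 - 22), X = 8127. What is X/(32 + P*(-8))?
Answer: 8127/116 ≈ 70.060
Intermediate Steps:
P = -21/2 (P = (26 + (-8 + 3))/(-2) = (26 - 5)*(-½) = 21*(-½) = -21/2 ≈ -10.500)
X/(32 + P*(-8)) = 8127/(32 - 21/2*(-8)) = 8127/(32 + 84) = 8127/116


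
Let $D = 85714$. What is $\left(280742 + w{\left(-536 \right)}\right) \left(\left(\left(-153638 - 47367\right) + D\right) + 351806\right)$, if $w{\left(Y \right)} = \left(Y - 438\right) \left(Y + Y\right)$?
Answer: $313351628050$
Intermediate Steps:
$w{\left(Y \right)} = 2 Y \left(-438 + Y\right)$ ($w{\left(Y \right)} = \left(-438 + Y\right) 2 Y = 2 Y \left(-438 + Y\right)$)
$\left(280742 + w{\left(-536 \right)}\right) \left(\left(\left(-153638 - 47367\right) + D\right) + 351806\right) = \left(280742 + 2 \left(-536\right) \left(-438 - 536\right)\right) \left(\left(\left(-153638 - 47367\right) + 85714\right) + 351806\right) = \left(280742 + 2 \left(-536\right) \left(-974\right)\right) \left(\left(-201005 + 85714\right) + 351806\right) = \left(280742 + 1044128\right) \left(-115291 + 351806\right) = 1324870 \cdot 236515 = 313351628050$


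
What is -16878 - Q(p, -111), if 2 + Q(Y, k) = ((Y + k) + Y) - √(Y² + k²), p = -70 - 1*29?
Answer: -16567 + 3*√2458 ≈ -16418.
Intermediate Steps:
p = -99 (p = -70 - 29 = -99)
Q(Y, k) = -2 + k - √(Y² + k²) + 2*Y (Q(Y, k) = -2 + (((Y + k) + Y) - √(Y² + k²)) = -2 + ((k + 2*Y) - √(Y² + k²)) = -2 + (k - √(Y² + k²) + 2*Y) = -2 + k - √(Y² + k²) + 2*Y)
-16878 - Q(p, -111) = -16878 - (-2 - 111 - √((-99)² + (-111)²) + 2*(-99)) = -16878 - (-2 - 111 - √(9801 + 12321) - 198) = -16878 - (-2 - 111 - √22122 - 198) = -16878 - (-2 - 111 - 3*√2458 - 198) = -16878 - (-311 - 3*√2458) = -16878 + (311 + 3*√2458) = -16567 + 3*√2458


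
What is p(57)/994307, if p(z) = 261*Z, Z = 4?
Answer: 1044/994307 ≈ 0.0010500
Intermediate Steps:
p(z) = 1044 (p(z) = 261*4 = 1044)
p(57)/994307 = 1044/994307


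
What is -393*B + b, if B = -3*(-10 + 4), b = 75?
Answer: -6999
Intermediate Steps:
B = 18 (B = -3*(-6) = 18)
-393*B + b = -393*18 + 75 = -7074 + 75 = -6999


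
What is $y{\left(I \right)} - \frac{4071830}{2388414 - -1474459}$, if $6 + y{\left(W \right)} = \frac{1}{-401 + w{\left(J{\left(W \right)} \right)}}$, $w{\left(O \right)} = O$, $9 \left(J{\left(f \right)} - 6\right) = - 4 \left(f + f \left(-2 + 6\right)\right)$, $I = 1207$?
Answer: $- \frac{107813957731}{15283181105} \approx -7.0544$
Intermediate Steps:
$J{\left(f \right)} = 6 - \frac{20 f}{9}$ ($J{\left(f \right)} = 6 + \frac{\left(-4\right) \left(f + f \left(-2 + 6\right)\right)}{9} = 6 + \frac{\left(-4\right) \left(f + f 4\right)}{9} = 6 + \frac{\left(-4\right) \left(f + 4 f\right)}{9} = 6 + \frac{\left(-4\right) 5 f}{9} = 6 + \frac{\left(-20\right) f}{9} = 6 - \frac{20 f}{9}$)
$y{\left(W \right)} = -6 + \frac{1}{-395 - \frac{20 W}{9}}$ ($y{\left(W \right)} = -6 + \frac{1}{-401 - \left(-6 + \frac{20 W}{9}\right)} = -6 + \frac{1}{-395 - \frac{20 W}{9}}$)
$y{\left(I \right)} - \frac{4071830}{2388414 - -1474459} = \frac{3 \left(-7113 - 48280\right)}{5 \left(711 + 4 \cdot 1207\right)} - \frac{4071830}{2388414 - -1474459} = \frac{3 \left(-7113 - 48280\right)}{5 \left(711 + 4828\right)} - \frac{4071830}{2388414 + 1474459} = \frac{3}{5} \cdot \frac{1}{5539} \left(-55393\right) - \frac{4071830}{3862873} = \frac{3}{5} \cdot \frac{1}{5539} \left(-55393\right) - \frac{581690}{551839} = - \frac{166179}{27695} - \frac{581690}{551839} = - \frac{107813957731}{15283181105}$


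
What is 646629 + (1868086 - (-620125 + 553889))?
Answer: 2580951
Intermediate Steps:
646629 + (1868086 - (-620125 + 553889)) = 646629 + (1868086 - 1*(-66236)) = 646629 + (1868086 + 66236) = 646629 + 1934322 = 2580951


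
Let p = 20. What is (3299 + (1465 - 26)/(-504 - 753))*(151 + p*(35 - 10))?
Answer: 899552668/419 ≈ 2.1469e+6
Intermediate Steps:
(3299 + (1465 - 26)/(-504 - 753))*(151 + p*(35 - 10)) = (3299 + (1465 - 26)/(-504 - 753))*(151 + 20*(35 - 10)) = (3299 + 1439/(-1257))*(151 + 20*25) = (3299 + 1439*(-1/1257))*(151 + 500) = (3299 - 1439/1257)*651 = (4145404/1257)*651 = 899552668/419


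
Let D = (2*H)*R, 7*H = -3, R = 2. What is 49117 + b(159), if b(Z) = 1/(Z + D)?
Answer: 54077824/1101 ≈ 49117.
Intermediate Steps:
H = -3/7 (H = (⅐)*(-3) = -3/7 ≈ -0.42857)
D = -12/7 (D = (2*(-3/7))*2 = -6/7*2 = -12/7 ≈ -1.7143)
b(Z) = 1/(-12/7 + Z) (b(Z) = 1/(Z - 12/7) = 1/(-12/7 + Z))
49117 + b(159) = 49117 + 7/(-12 + 7*159) = 49117 + 7/(-12 + 1113) = 49117 + 7/1101 = 54077824/1101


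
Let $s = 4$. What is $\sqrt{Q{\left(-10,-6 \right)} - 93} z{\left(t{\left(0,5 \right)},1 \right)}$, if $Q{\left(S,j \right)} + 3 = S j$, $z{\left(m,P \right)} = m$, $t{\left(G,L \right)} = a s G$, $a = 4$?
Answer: $0$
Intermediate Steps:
$t{\left(G,L \right)} = 16 G$ ($t{\left(G,L \right)} = 4 \cdot 4 G = 16 G$)
$Q{\left(S,j \right)} = -3 + S j$
$\sqrt{Q{\left(-10,-6 \right)} - 93} z{\left(t{\left(0,5 \right)},1 \right)} = \sqrt{\left(-3 - -60\right) - 93} \cdot 16 \cdot 0 = \sqrt{\left(-3 + 60\right) - 93} \cdot 0 = \sqrt{57 - 93} \cdot 0 = \sqrt{-36} \cdot 0 = 6 i 0 = 0$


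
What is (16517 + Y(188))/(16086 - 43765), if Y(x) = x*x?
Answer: -51861/27679 ≈ -1.8737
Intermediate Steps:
Y(x) = x²
(16517 + Y(188))/(16086 - 43765) = (16517 + 188²)/(16086 - 43765) = (16517 + 35344)/(-27679) = 51861*(-1/27679) = -51861/27679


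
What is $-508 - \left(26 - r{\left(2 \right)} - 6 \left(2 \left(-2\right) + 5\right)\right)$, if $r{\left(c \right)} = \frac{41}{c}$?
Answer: $- \frac{1015}{2} \approx -507.5$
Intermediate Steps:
$-508 - \left(26 - r{\left(2 \right)} - 6 \left(2 \left(-2\right) + 5\right)\right) = -508 - \left(26 - \frac{41}{2} - 6 \left(2 \left(-2\right) + 5\right)\right) = -508 + \left(41 \cdot \frac{1}{2} - \left(26 - 6 \left(-4 + 5\right)\right)\right) = -508 + \left(\frac{41}{2} - \left(26 - 6\right)\right) = -508 + \left(\frac{41}{2} - 20\right) = -508 + \frac{1}{2} = - \frac{1015}{2}$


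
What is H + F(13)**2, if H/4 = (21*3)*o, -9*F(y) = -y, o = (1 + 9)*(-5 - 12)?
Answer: -3469871/81 ≈ -42838.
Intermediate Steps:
o = -170 (o = 10*(-17) = -170)
F(y) = y/9 (F(y) = -(-1)*y/9 = y/9)
H = -42840 (H = 4*((21*3)*(-170)) = 4*(63*(-170)) = 4*(-10710) = -42840)
H + F(13)**2 = -42840 + ((1/9)*13)**2 = -42840 + (13/9)**2 = -42840 + 169/81 = -3469871/81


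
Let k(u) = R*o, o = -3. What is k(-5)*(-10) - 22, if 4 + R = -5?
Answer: -292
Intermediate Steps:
R = -9 (R = -4 - 5 = -9)
k(u) = 27 (k(u) = -9*(-3) = 27)
k(-5)*(-10) - 22 = 27*(-10) - 22 = -270 - 22 = -292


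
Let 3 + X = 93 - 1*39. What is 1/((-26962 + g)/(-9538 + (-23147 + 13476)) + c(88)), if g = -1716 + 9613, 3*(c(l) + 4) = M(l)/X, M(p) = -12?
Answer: -326553/1007719 ≈ -0.32405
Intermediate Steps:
X = 51 (X = -3 + (93 - 1*39) = -3 + (93 - 39) = -3 + 54 = 51)
c(l) = -208/51 (c(l) = -4 + (-12/51)/3 = -4 + (-12*1/51)/3 = -4 + (1/3)*(-4/17) = -4 - 4/51 = -208/51)
g = 7897
1/((-26962 + g)/(-9538 + (-23147 + 13476)) + c(88)) = 1/((-26962 + 7897)/(-9538 + (-23147 + 13476)) - 208/51) = 1/(-19065/(-9538 - 9671) - 208/51) = 1/(-19065/(-19209) - 208/51) = 1/(-19065*(-1/19209) - 208/51) = 1/(6355/6403 - 208/51) = 1/(-1007719/326553) = -326553/1007719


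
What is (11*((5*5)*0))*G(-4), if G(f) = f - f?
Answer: 0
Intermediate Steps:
G(f) = 0
(11*((5*5)*0))*G(-4) = (11*((5*5)*0))*0 = (11*(25*0))*0 = (11*0)*0 = 0*0 = 0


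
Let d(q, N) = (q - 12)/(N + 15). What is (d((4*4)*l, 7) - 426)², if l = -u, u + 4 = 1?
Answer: 21790224/121 ≈ 1.8008e+5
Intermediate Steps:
u = -3 (u = -4 + 1 = -3)
l = 3 (l = -1*(-3) = 3)
d(q, N) = (-12 + q)/(15 + N)
(d((4*4)*l, 7) - 426)² = ((-12 + (4*4)*3)/(15 + 7) - 426)² = ((-12 + 16*3)/22 - 426)² = ((-12 + 48)/22 - 426)² = ((1/22)*36 - 426)² = (18/11 - 426)² = (-4668/11)² = 21790224/121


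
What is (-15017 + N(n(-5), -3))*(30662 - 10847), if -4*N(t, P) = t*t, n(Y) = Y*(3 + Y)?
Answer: -298057230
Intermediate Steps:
N(t, P) = -t**2/4 (N(t, P) = -t*t/4 = -t**2/4)
(-15017 + N(n(-5), -3))*(30662 - 10847) = (-15017 - 25*(3 - 5)**2/4)*(30662 - 10847) = (-15017 - (-5*(-2))**2/4)*19815 = (-15017 - 1/4*10**2)*19815 = (-15017 - 1/4*100)*19815 = (-15017 - 25)*19815 = -15042*19815 = -298057230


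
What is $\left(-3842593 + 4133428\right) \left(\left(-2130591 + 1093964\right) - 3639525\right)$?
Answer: $-1359988666920$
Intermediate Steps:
$\left(-3842593 + 4133428\right) \left(\left(-2130591 + 1093964\right) - 3639525\right) = 290835 \left(-1036627 - 3639525\right) = 290835 \left(-4676152\right) = -1359988666920$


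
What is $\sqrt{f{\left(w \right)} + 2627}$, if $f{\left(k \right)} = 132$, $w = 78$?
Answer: $\sqrt{2759} \approx 52.526$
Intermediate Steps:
$\sqrt{f{\left(w \right)} + 2627} = \sqrt{132 + 2627} = \sqrt{2759}$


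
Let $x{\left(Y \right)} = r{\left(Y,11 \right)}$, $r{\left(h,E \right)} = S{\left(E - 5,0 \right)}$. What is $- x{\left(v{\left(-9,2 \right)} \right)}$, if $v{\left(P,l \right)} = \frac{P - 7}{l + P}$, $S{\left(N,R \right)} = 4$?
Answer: $-4$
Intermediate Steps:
$v{\left(P,l \right)} = \frac{-7 + P}{P + l}$
$r{\left(h,E \right)} = 4$
$x{\left(Y \right)} = 4$
$- x{\left(v{\left(-9,2 \right)} \right)} = \left(-1\right) 4 = -4$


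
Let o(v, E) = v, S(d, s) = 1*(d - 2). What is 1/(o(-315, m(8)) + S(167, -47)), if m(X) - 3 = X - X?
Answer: -1/150 ≈ -0.0066667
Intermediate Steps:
S(d, s) = -2 + d (S(d, s) = 1*(-2 + d) = -2 + d)
m(X) = 3 (m(X) = 3 + (X - X) = 3 + 0 = 3)
1/(o(-315, m(8)) + S(167, -47)) = 1/(-315 + (-2 + 167)) = 1/(-315 + 165) = 1/(-150) = -1/150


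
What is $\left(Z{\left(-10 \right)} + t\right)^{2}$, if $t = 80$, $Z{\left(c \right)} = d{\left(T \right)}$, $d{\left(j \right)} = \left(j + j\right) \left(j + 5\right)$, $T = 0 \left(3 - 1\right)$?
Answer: $6400$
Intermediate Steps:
$T = 0$ ($T = 0 \cdot 2 = 0$)
$d{\left(j \right)} = 2 j \left(5 + j\right)$
$Z{\left(c \right)} = 0$ ($Z{\left(c \right)} = 2 \cdot 0 \left(5 + 0\right) = 2 \cdot 0 \cdot 5 = 0$)
$\left(Z{\left(-10 \right)} + t\right)^{2} = \left(0 + 80\right)^{2} = 80^{2} = 6400$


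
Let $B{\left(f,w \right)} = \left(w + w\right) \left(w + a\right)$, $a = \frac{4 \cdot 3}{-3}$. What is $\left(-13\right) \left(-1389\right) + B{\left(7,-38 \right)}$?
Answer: $21249$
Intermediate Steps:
$a = -4$ ($a = 12 \left(- \frac{1}{3}\right) = -4$)
$B{\left(f,w \right)} = 2 w \left(-4 + w\right)$ ($B{\left(f,w \right)} = \left(w + w\right) \left(w - 4\right) = 2 w \left(-4 + w\right)$)
$\left(-13\right) \left(-1389\right) + B{\left(7,-38 \right)} = \left(-13\right) \left(-1389\right) + 2 \left(-38\right) \left(-4 - 38\right) = 18057 + 2 \left(-38\right) \left(-42\right) = 18057 + 3192 = 21249$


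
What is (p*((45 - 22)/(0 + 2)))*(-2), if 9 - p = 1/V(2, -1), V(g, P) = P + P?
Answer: -437/2 ≈ -218.50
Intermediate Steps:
V(g, P) = 2*P
p = 19/2 (p = 9 - 1/(2*(-1)) = 9 - 1/(-2) = 9 - 1*(-½) = 9 + ½ = 19/2 ≈ 9.5000)
(p*((45 - 22)/(0 + 2)))*(-2) = (19*((45 - 22)/(0 + 2))/2)*(-2) = (19*(23/2)/2)*(-2) = (19*(23*(½))/2)*(-2) = ((19/2)*(23/2))*(-2) = (437/4)*(-2) = -437/2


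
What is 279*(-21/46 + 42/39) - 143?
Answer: 17995/598 ≈ 30.092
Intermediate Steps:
279*(-21/46 + 42/39) - 143 = 279*(-21*1/46 + 42*(1/39)) - 143 = 279*(-21/46 + 14/13) - 143 = 279*(371/598) - 143 = 103509/598 - 143 = 17995/598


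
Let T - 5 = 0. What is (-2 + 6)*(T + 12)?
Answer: 68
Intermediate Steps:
T = 5 (T = 5 + 0 = 5)
(-2 + 6)*(T + 12) = (-2 + 6)*(5 + 12) = 4*17 = 68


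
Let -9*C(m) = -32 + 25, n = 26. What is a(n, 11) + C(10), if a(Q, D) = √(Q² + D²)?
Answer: 7/9 + √797 ≈ 29.009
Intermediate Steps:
C(m) = 7/9 (C(m) = -(-32 + 25)/9 = -⅑*(-7) = 7/9)
a(Q, D) = √(D² + Q²)
a(n, 11) + C(10) = √(11² + 26²) + 7/9 = √(121 + 676) + 7/9 = √797 + 7/9 = 7/9 + √797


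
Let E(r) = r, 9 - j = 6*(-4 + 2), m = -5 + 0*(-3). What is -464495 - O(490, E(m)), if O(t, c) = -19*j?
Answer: -464096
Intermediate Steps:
m = -5 (m = -5 + 0 = -5)
j = 21 (j = 9 - 6*(-4 + 2) = 9 - 6*(-2) = 9 - 1*(-12) = 9 + 12 = 21)
O(t, c) = -399 (O(t, c) = -19*21 = -399)
-464495 - O(490, E(m)) = -464495 - 1*(-399) = -464495 + 399 = -464096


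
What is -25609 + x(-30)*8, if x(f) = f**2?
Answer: -18409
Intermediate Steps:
-25609 + x(-30)*8 = -25609 + (-30)**2*8 = -25609 + 900*8 = -25609 + 7200 = -18409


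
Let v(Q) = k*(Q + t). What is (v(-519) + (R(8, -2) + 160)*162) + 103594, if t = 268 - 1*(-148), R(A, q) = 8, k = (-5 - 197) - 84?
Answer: 160268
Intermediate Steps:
k = -286 (k = -202 - 84 = -286)
t = 416 (t = 268 + 148 = 416)
v(Q) = -118976 - 286*Q (v(Q) = -286*(Q + 416) = -286*(416 + Q) = -118976 - 286*Q)
(v(-519) + (R(8, -2) + 160)*162) + 103594 = ((-118976 - 286*(-519)) + (8 + 160)*162) + 103594 = ((-118976 + 148434) + 168*162) + 103594 = (29458 + 27216) + 103594 = 56674 + 103594 = 160268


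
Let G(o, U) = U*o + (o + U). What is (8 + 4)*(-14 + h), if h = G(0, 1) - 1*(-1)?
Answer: -144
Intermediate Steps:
G(o, U) = U + o + U*o (G(o, U) = U*o + (U + o) = U + o + U*o)
h = 2 (h = (1 + 0 + 1*0) - 1*(-1) = (1 + 0 + 0) + 1 = 1 + 1 = 2)
(8 + 4)*(-14 + h) = (8 + 4)*(-14 + 2) = 12*(-12) = -144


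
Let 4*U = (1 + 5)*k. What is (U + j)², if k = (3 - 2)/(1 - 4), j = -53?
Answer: 11449/4 ≈ 2862.3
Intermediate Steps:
k = -⅓ (k = 1/(-3) = 1*(-⅓) = -⅓ ≈ -0.33333)
U = -½ (U = ((1 + 5)*(-⅓))/4 = (6*(-⅓))/4 = (¼)*(-2) = -½ ≈ -0.50000)
(U + j)² = (-½ - 53)² = (-107/2)² = 11449/4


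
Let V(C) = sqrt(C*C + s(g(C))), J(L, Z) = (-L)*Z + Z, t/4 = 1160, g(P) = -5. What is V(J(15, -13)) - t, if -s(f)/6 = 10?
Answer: -4640 + 2*sqrt(8266) ≈ -4458.2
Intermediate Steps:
s(f) = -60 (s(f) = -6*10 = -60)
t = 4640 (t = 4*1160 = 4640)
J(L, Z) = Z - L*Z (J(L, Z) = -L*Z + Z = Z - L*Z)
V(C) = sqrt(-60 + C**2) (V(C) = sqrt(C*C - 60) = sqrt(C**2 - 60) = sqrt(-60 + C**2))
V(J(15, -13)) - t = sqrt(-60 + (-13*(1 - 1*15))**2) - 1*4640 = sqrt(-60 + (-13*(1 - 15))**2) - 4640 = sqrt(-60 + (-13*(-14))**2) - 4640 = sqrt(-60 + 182**2) - 4640 = sqrt(-60 + 33124) - 4640 = sqrt(33064) - 4640 = 2*sqrt(8266) - 4640 = -4640 + 2*sqrt(8266)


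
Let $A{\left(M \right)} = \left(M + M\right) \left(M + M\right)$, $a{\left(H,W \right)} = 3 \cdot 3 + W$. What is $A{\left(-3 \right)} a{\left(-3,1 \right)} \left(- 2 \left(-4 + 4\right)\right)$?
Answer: $0$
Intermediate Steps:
$a{\left(H,W \right)} = 9 + W$
$A{\left(M \right)} = 4 M^{2}$ ($A{\left(M \right)} = 2 M 2 M = 4 M^{2}$)
$A{\left(-3 \right)} a{\left(-3,1 \right)} \left(- 2 \left(-4 + 4\right)\right) = 4 \left(-3\right)^{2} \left(9 + 1\right) \left(- 2 \left(-4 + 4\right)\right) = 4 \cdot 9 \cdot 10 \left(\left(-2\right) 0\right) = 36 \cdot 10 \cdot 0 = 360 \cdot 0 = 0$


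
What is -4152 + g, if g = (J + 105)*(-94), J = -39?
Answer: -10356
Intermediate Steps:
g = -6204 (g = (-39 + 105)*(-94) = 66*(-94) = -6204)
-4152 + g = -4152 - 6204 = -10356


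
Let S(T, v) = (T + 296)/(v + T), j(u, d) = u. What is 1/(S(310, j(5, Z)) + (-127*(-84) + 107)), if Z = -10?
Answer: 105/1131577 ≈ 9.2791e-5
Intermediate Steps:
S(T, v) = (296 + T)/(T + v)
1/(S(310, j(5, Z)) + (-127*(-84) + 107)) = 1/((296 + 310)/(310 + 5) + (-127*(-84) + 107)) = 1/(606/315 + (10668 + 107)) = 1/((1/315)*606 + 10775) = 1/(202/105 + 10775) = 1/(1131577/105) = 105/1131577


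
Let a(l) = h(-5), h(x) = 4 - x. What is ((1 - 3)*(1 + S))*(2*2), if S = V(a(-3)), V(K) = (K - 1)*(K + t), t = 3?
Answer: -776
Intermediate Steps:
a(l) = 9 (a(l) = 4 - 1*(-5) = 4 + 5 = 9)
V(K) = (-1 + K)*(3 + K) (V(K) = (K - 1)*(K + 3) = (-1 + K)*(3 + K))
S = 96 (S = -3 + 9² + 2*9 = -3 + 81 + 18 = 96)
((1 - 3)*(1 + S))*(2*2) = ((1 - 3)*(1 + 96))*(2*2) = -2*97*4 = -194*4 = -776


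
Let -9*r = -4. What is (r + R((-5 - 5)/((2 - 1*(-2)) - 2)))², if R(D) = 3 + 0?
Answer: 961/81 ≈ 11.864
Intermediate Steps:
r = 4/9 (r = -⅑*(-4) = 4/9 ≈ 0.44444)
R(D) = 3
(r + R((-5 - 5)/((2 - 1*(-2)) - 2)))² = (4/9 + 3)² = (31/9)² = 961/81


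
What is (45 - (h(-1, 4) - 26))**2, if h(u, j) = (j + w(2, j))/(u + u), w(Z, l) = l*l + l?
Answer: 6889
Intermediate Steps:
w(Z, l) = l + l**2 (w(Z, l) = l**2 + l = l + l**2)
h(u, j) = (j + j*(1 + j))/(2*u) (h(u, j) = (j + j*(1 + j))/(u + u) = (j + j*(1 + j))/((2*u)) = (j + j*(1 + j))*(1/(2*u)) = (j + j*(1 + j))/(2*u))
(45 - (h(-1, 4) - 26))**2 = (45 - ((1/2)*4*(2 + 4)/(-1) - 26))**2 = (45 - ((1/2)*4*(-1)*6 - 26))**2 = (45 - (-12 - 26))**2 = (45 - 1*(-38))**2 = (45 + 38)**2 = 83**2 = 6889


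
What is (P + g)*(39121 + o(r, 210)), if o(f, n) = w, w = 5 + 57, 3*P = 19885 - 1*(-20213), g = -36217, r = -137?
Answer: -895370733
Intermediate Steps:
P = 13366 (P = (19885 - 1*(-20213))/3 = (19885 + 20213)/3 = (1/3)*40098 = 13366)
w = 62
o(f, n) = 62
(P + g)*(39121 + o(r, 210)) = (13366 - 36217)*(39121 + 62) = -22851*39183 = -895370733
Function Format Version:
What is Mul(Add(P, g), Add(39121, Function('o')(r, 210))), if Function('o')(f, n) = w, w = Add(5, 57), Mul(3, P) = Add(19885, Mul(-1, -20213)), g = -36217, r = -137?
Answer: -895370733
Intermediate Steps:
P = 13366 (P = Mul(Rational(1, 3), Add(19885, Mul(-1, -20213))) = Mul(Rational(1, 3), Add(19885, 20213)) = Mul(Rational(1, 3), 40098) = 13366)
w = 62
Function('o')(f, n) = 62
Mul(Add(P, g), Add(39121, Function('o')(r, 210))) = Mul(Add(13366, -36217), Add(39121, 62)) = Mul(-22851, 39183) = -895370733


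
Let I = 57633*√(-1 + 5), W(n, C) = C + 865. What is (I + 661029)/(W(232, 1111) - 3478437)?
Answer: -776295/3476461 ≈ -0.22330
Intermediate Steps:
W(n, C) = 865 + C
I = 115266 (I = 57633*√4 = 57633*2 = 115266)
(I + 661029)/(W(232, 1111) - 3478437) = (115266 + 661029)/((865 + 1111) - 3478437) = 776295/(1976 - 3478437) = 776295/(-3476461) = 776295*(-1/3476461) = -776295/3476461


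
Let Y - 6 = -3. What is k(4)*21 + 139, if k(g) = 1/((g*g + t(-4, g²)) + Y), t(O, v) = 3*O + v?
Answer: 3218/23 ≈ 139.91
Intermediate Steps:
t(O, v) = v + 3*O
Y = 3 (Y = 6 - 3 = 3)
k(g) = 1/(-9 + 2*g²) (k(g) = 1/((g*g + (g² + 3*(-4))) + 3) = 1/((g² + (g² - 12)) + 3) = 1/((g² + (-12 + g²)) + 3) = 1/((-12 + 2*g²) + 3) = 1/(-9 + 2*g²))
k(4)*21 + 139 = 21/(-9 + 2*4²) + 139 = 21/(-9 + 2*16) + 139 = 21/(-9 + 32) + 139 = 21/23 + 139 = 3218/23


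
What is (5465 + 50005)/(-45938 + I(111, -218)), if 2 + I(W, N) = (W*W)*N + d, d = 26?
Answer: -27735/1365946 ≈ -0.020305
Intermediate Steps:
I(W, N) = 24 + N*W**2 (I(W, N) = -2 + ((W*W)*N + 26) = -2 + (W**2*N + 26) = -2 + (N*W**2 + 26) = -2 + (26 + N*W**2) = 24 + N*W**2)
(5465 + 50005)/(-45938 + I(111, -218)) = (5465 + 50005)/(-45938 + (24 - 218*111**2)) = 55470/(-45938 + (24 - 218*12321)) = 55470/(-45938 + (24 - 2685978)) = 55470/(-45938 - 2685954) = 55470/(-2731892) = 55470*(-1/2731892) = -27735/1365946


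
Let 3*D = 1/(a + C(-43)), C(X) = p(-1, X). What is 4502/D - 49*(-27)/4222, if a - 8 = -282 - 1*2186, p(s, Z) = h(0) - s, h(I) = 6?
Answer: -139875779073/4222 ≈ -3.3130e+7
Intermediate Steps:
p(s, Z) = 6 - s
a = -2460 (a = 8 + (-282 - 1*2186) = 8 + (-282 - 2186) = 8 - 2468 = -2460)
C(X) = 7 (C(X) = 6 - 1*(-1) = 6 + 1 = 7)
D = -1/7359 (D = 1/(3*(-2460 + 7)) = (⅓)/(-2453) = (⅓)*(-1/2453) = -1/7359 ≈ -0.00013589)
4502/D - 49*(-27)/4222 = 4502/(-1/7359) - 49*(-27)/4222 = 4502*(-7359) + 1323*(1/4222) = -33130218 + 1323/4222 = -139875779073/4222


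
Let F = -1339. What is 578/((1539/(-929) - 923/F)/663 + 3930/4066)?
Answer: 74547259770594/124472374751 ≈ 598.91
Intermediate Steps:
578/((1539/(-929) - 923/F)/663 + 3930/4066) = 578/((1539/(-929) - 923/(-1339))/663 + 3930/4066) = 578/((1539*(-1/929) - 923*(-1/1339))*(1/663) + 3930*(1/4066)) = 578/((-1539/929 + 71/103)*(1/663) + 1965/2033) = 578/(-92558/95687*1/663 + 1965/2033) = 578/(-92558/63440481 + 1965/2033) = 578/(124472374751/128974497873) = 578*(128974497873/124472374751) = 74547259770594/124472374751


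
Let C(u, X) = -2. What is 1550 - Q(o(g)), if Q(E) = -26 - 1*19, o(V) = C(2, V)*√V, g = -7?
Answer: 1595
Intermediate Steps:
o(V) = -2*√V
Q(E) = -45 (Q(E) = -26 - 19 = -45)
1550 - Q(o(g)) = 1550 - 1*(-45) = 1550 + 45 = 1595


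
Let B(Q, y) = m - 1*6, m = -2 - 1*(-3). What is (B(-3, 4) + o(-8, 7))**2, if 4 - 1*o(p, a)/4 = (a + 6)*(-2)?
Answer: 13225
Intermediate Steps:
o(p, a) = 64 + 8*a (o(p, a) = 16 - 4*(a + 6)*(-2) = 16 - 4*(6 + a)*(-2) = 16 - 4*(-12 - 2*a) = 16 + (48 + 8*a) = 64 + 8*a)
m = 1 (m = -2 + 3 = 1)
B(Q, y) = -5 (B(Q, y) = 1 - 1*6 = 1 - 6 = -5)
(B(-3, 4) + o(-8, 7))**2 = (-5 + (64 + 8*7))**2 = (-5 + (64 + 56))**2 = (-5 + 120)**2 = 115**2 = 13225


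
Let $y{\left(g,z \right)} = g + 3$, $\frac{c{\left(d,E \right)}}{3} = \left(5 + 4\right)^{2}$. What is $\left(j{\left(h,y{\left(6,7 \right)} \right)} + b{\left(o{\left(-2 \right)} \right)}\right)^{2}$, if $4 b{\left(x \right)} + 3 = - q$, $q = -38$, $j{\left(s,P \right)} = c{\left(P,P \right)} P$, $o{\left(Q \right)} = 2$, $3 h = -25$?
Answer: $\frac{77141089}{16} \approx 4.8213 \cdot 10^{6}$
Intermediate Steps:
$h = - \frac{25}{3}$ ($h = \frac{1}{3} \left(-25\right) = - \frac{25}{3} \approx -8.3333$)
$c{\left(d,E \right)} = 243$ ($c{\left(d,E \right)} = 3 \left(5 + 4\right)^{2} = 3 \cdot 9^{2} = 3 \cdot 81 = 243$)
$y{\left(g,z \right)} = 3 + g$
$j{\left(s,P \right)} = 243 P$
$b{\left(x \right)} = \frac{35}{4}$ ($b{\left(x \right)} = - \frac{3}{4} + \frac{\left(-1\right) \left(-38\right)}{4} = - \frac{3}{4} + \frac{1}{4} \cdot 38 = - \frac{3}{4} + \frac{19}{2} = \frac{35}{4}$)
$\left(j{\left(h,y{\left(6,7 \right)} \right)} + b{\left(o{\left(-2 \right)} \right)}\right)^{2} = \left(243 \left(3 + 6\right) + \frac{35}{4}\right)^{2} = \left(243 \cdot 9 + \frac{35}{4}\right)^{2} = \left(2187 + \frac{35}{4}\right)^{2} = \left(\frac{8783}{4}\right)^{2} = \frac{77141089}{16}$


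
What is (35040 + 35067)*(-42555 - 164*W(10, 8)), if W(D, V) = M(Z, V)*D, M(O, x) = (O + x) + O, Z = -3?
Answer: -3213354345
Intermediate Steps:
M(O, x) = x + 2*O
W(D, V) = D*(-6 + V) (W(D, V) = (V + 2*(-3))*D = (V - 6)*D = (-6 + V)*D = D*(-6 + V))
(35040 + 35067)*(-42555 - 164*W(10, 8)) = (35040 + 35067)*(-42555 - 1640*(-6 + 8)) = 70107*(-42555 - 1640*2) = 70107*(-42555 - 164*20) = 70107*(-42555 - 3280) = 70107*(-45835) = -3213354345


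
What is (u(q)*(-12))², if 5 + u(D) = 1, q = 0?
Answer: 2304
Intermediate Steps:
u(D) = -4 (u(D) = -5 + 1 = -4)
(u(q)*(-12))² = (-4*(-12))² = 48² = 2304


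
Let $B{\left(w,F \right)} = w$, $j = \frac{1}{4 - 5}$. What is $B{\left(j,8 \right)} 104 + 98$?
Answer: $-6$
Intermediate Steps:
$j = -1$ ($j = \frac{1}{-1} = -1$)
$B{\left(j,8 \right)} 104 + 98 = \left(-1\right) 104 + 98 = -104 + 98 = -6$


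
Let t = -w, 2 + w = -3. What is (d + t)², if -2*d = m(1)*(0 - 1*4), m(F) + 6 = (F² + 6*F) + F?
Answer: 81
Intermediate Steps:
w = -5 (w = -2 - 3 = -5)
m(F) = -6 + F² + 7*F (m(F) = -6 + ((F² + 6*F) + F) = -6 + (F² + 7*F) = -6 + F² + 7*F)
t = 5 (t = -1*(-5) = 5)
d = 4 (d = -(-6 + 1² + 7*1)*(0 - 1*4)/2 = -(-6 + 1 + 7)*(0 - 4)/2 = -(-4) = -½*(-8) = 4)
(d + t)² = (4 + 5)² = 9² = 81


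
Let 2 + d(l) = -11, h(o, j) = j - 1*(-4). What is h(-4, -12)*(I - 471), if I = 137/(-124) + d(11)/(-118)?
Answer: 6906226/1829 ≈ 3776.0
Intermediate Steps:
h(o, j) = 4 + j (h(o, j) = j + 4 = 4 + j)
d(l) = -13 (d(l) = -2 - 11 = -13)
I = -7277/7316 (I = 137/(-124) - 13/(-118) = 137*(-1/124) - 13*(-1/118) = -137/124 + 13/118 = -7277/7316 ≈ -0.99467)
h(-4, -12)*(I - 471) = (4 - 12)*(-7277/7316 - 471) = -8*(-3453113/7316) = 6906226/1829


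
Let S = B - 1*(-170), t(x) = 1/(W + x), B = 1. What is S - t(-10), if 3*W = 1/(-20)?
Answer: 102831/601 ≈ 171.10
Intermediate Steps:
W = -1/60 (W = (⅓)/(-20) = (⅓)*(-1/20) = -1/60 ≈ -0.016667)
t(x) = 1/(-1/60 + x)
S = 171 (S = 1 - 1*(-170) = 1 + 170 = 171)
S - t(-10) = 171 - 60/(-1 + 60*(-10)) = 171 - 60/(-1 - 600) = 171 - 60/(-601) = 171 - 60*(-1)/601 = 171 - 1*(-60/601) = 171 + 60/601 = 102831/601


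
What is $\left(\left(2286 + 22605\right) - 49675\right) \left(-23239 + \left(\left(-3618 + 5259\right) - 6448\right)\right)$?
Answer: $695092064$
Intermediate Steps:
$\left(\left(2286 + 22605\right) - 49675\right) \left(-23239 + \left(\left(-3618 + 5259\right) - 6448\right)\right) = \left(24891 - 49675\right) \left(-23239 + \left(1641 - 6448\right)\right) = - 24784 \left(-23239 + \left(1641 - 6448\right)\right) = - 24784 \left(-23239 - 4807\right) = \left(-24784\right) \left(-28046\right) = 695092064$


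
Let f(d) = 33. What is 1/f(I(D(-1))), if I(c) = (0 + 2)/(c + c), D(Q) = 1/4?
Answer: 1/33 ≈ 0.030303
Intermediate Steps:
D(Q) = 1/4
I(c) = 1/c (I(c) = 2/((2*c)) = 2*(1/(2*c)) = 1/c)
1/f(I(D(-1))) = 1/33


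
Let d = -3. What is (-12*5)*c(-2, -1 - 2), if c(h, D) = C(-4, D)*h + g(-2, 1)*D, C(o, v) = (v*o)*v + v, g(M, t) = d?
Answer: -5220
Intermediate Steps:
g(M, t) = -3
C(o, v) = v + o*v**2 (C(o, v) = (o*v)*v + v = o*v**2 + v = v + o*v**2)
c(h, D) = -3*D + D*h*(1 - 4*D) (c(h, D) = (D*(1 - 4*D))*h - 3*D = D*h*(1 - 4*D) - 3*D = -3*D + D*h*(1 - 4*D))
(-12*5)*c(-2, -1 - 2) = (-12*5)*((-1 - 2)*(-3 - 2 - 4*(-1 - 2)*(-2))) = -(-180)*(-3 - 2 - 4*(-3)*(-2)) = -(-180)*(-3 - 2 - 24) = -(-180)*(-29) = -60*87 = -5220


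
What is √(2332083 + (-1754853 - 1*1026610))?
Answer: 2*I*√112345 ≈ 670.36*I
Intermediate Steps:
√(2332083 + (-1754853 - 1*1026610)) = √(2332083 + (-1754853 - 1026610)) = √(2332083 - 2781463) = √(-449380) = 2*I*√112345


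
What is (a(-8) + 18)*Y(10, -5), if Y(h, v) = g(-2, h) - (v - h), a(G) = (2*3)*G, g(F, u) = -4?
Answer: -330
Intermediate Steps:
a(G) = 6*G
Y(h, v) = -4 + h - v (Y(h, v) = -4 - (v - h) = -4 + (h - v) = -4 + h - v)
(a(-8) + 18)*Y(10, -5) = (6*(-8) + 18)*(-4 + 10 - 1*(-5)) = (-48 + 18)*(-4 + 10 + 5) = -30*11 = -330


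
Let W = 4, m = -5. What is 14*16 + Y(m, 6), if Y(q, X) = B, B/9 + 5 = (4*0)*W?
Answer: 179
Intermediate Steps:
B = -45 (B = -45 + 9*((4*0)*4) = -45 + 9*(0*4) = -45 + 9*0 = -45 + 0 = -45)
Y(q, X) = -45
14*16 + Y(m, 6) = 14*16 - 45 = 224 - 45 = 179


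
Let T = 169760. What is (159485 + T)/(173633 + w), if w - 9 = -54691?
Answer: 47035/16993 ≈ 2.7679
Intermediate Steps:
w = -54682 (w = 9 - 54691 = -54682)
(159485 + T)/(173633 + w) = (159485 + 169760)/(173633 - 54682) = 329245/118951 = 329245*(1/118951) = 47035/16993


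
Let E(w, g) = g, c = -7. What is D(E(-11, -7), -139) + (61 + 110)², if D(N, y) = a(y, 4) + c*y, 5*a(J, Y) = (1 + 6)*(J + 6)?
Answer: 150139/5 ≈ 30028.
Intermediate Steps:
a(J, Y) = 42/5 + 7*J/5 (a(J, Y) = ((1 + 6)*(J + 6))/5 = (7*(6 + J))/5 = (42 + 7*J)/5 = 42/5 + 7*J/5)
D(N, y) = 42/5 - 28*y/5 (D(N, y) = (42/5 + 7*y/5) - 7*y = 42/5 - 28*y/5)
D(E(-11, -7), -139) + (61 + 110)² = (42/5 - 28/5*(-139)) + (61 + 110)² = (42/5 + 3892/5) + 171² = 3934/5 + 29241 = 150139/5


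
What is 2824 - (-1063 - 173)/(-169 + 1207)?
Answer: 488758/173 ≈ 2825.2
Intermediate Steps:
2824 - (-1063 - 173)/(-169 + 1207) = 2824 - (-1236)/1038 = 2824 - 1*(-206/173) = 2824 + 206/173 = 488758/173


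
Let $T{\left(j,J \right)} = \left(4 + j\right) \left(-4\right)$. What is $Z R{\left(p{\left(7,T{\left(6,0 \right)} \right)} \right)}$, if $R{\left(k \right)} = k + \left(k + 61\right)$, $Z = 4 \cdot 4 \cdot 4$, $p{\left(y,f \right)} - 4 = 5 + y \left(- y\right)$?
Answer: $-1216$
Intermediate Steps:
$T{\left(j,J \right)} = -16 - 4 j$
$p{\left(y,f \right)} = 9 - y^{2}$ ($p{\left(y,f \right)} = 4 + \left(5 + y \left(- y\right)\right) = 4 - \left(-5 + y^{2}\right) = 9 - y^{2}$)
$Z = 64$ ($Z = 16 \cdot 4 = 64$)
$R{\left(k \right)} = 61 + 2 k$ ($R{\left(k \right)} = k + \left(61 + k\right) = 61 + 2 k$)
$Z R{\left(p{\left(7,T{\left(6,0 \right)} \right)} \right)} = 64 \left(61 + 2 \left(9 - 7^{2}\right)\right) = 64 \left(61 + 2 \left(9 - 49\right)\right) = 64 \left(61 + 2 \left(-40\right)\right) = 64 \left(61 - 80\right) = 64 \left(-19\right) = -1216$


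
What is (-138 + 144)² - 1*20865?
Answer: -20829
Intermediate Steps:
(-138 + 144)² - 1*20865 = 6² - 20865 = 36 - 20865 = -20829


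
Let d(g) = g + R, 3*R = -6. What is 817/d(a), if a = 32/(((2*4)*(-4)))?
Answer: -817/3 ≈ -272.33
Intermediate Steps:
R = -2 (R = (⅓)*(-6) = -2)
a = -1 (a = 32/((8*(-4))) = 32/(-32) = 32*(-1/32) = -1)
d(g) = -2 + g (d(g) = g - 2 = -2 + g)
817/d(a) = 817/(-2 - 1) = 817/(-3) = 817*(-⅓) = -817/3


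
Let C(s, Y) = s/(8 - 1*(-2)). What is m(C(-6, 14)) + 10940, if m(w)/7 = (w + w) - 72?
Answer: 52138/5 ≈ 10428.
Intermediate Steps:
C(s, Y) = s/10 (C(s, Y) = s/(8 + 2) = s/10)
m(w) = -504 + 14*w (m(w) = 7*((w + w) - 72) = 7*(2*w - 72) = 7*(-72 + 2*w) = -504 + 14*w)
m(C(-6, 14)) + 10940 = (-504 + 14*((1/10)*(-6))) + 10940 = (-504 + 14*(-3/5)) + 10940 = (-504 - 42/5) + 10940 = -2562/5 + 10940 = 52138/5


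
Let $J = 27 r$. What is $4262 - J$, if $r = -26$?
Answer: $4964$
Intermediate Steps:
$J = -702$ ($J = 27 \left(-26\right) = -702$)
$4262 - J = 4262 - -702 = 4262 + 702 = 4964$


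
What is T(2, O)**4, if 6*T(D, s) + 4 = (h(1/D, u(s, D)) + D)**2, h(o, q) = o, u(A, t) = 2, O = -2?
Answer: 81/4096 ≈ 0.019775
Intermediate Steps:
T(D, s) = -2/3 + (D + 1/D)**2/6 (T(D, s) = -2/3 + (1/D + D)**2/6 = -2/3 + (D + 1/D)**2/6)
T(2, O)**4 = ((1/6)*(1 + 2**4 - 2*2**2)/2**2)**4 = ((1/6)*(1/4)*(1 + 16 - 2*4))**4 = ((1/6)*(1/4)*(1 + 16 - 8))**4 = ((1/6)*(1/4)*9)**4 = (3/8)**4 = 81/4096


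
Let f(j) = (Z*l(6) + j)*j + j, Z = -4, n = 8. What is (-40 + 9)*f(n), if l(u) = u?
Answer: 3720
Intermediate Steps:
f(j) = j + j*(-24 + j) (f(j) = (-4*6 + j)*j + j = (-24 + j)*j + j = j*(-24 + j) + j = j + j*(-24 + j))
(-40 + 9)*f(n) = (-40 + 9)*(8*(-23 + 8)) = -248*(-15) = -31*(-120) = 3720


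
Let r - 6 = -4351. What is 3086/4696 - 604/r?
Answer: 8122527/10202060 ≈ 0.79617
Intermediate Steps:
r = -4345 (r = 6 - 4351 = -4345)
3086/4696 - 604/r = 3086/4696 - 604/(-4345) = 3086*(1/4696) - 604*(-1/4345) = 1543/2348 + 604/4345 = 8122527/10202060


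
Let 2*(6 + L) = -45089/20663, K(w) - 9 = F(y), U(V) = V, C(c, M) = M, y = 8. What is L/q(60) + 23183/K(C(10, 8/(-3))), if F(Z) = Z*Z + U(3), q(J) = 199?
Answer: 95315899761/312507212 ≈ 305.00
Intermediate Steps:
F(Z) = 3 + Z**2 (F(Z) = Z*Z + 3 = Z**2 + 3 = 3 + Z**2)
K(w) = 76 (K(w) = 9 + (3 + 8**2) = 9 + (3 + 64) = 9 + 67 = 76)
L = -293045/41326 (L = -6 + (-45089/20663)/2 = -6 + (-45089*1/20663)/2 = -6 + (1/2)*(-45089/20663) = -6 - 45089/41326 = -293045/41326 ≈ -7.0911)
L/q(60) + 23183/K(C(10, 8/(-3))) = -293045/41326/199 + 23183/76 = -293045/41326*1/199 + 23183*(1/76) = -293045/8223874 + 23183/76 = 95315899761/312507212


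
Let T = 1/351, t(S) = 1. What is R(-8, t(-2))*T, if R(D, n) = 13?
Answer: 1/27 ≈ 0.037037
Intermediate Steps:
T = 1/351 ≈ 0.0028490
R(-8, t(-2))*T = 13*(1/351) = 1/27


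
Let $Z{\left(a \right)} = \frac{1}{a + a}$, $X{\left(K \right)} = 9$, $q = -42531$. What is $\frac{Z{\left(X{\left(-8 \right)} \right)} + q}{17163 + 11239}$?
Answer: $- \frac{765557}{511236} \approx -1.4975$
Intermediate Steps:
$Z{\left(a \right)} = \frac{1}{2 a}$
$\frac{Z{\left(X{\left(-8 \right)} \right)} + q}{17163 + 11239} = \frac{\frac{1}{2 \cdot 9} - 42531}{17163 + 11239} = \frac{\frac{1}{2} \cdot \frac{1}{9} - 42531}{28402} = \left(\frac{1}{18} - 42531\right) \frac{1}{28402} = \left(- \frac{765557}{18}\right) \frac{1}{28402} = - \frac{765557}{511236}$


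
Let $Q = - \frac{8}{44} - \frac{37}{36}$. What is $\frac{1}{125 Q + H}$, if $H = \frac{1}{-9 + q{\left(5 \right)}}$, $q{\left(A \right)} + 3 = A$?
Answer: $- \frac{2772}{419521} \approx -0.0066075$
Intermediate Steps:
$q{\left(A \right)} = -3 + A$
$Q = - \frac{479}{396}$ ($Q = \left(-8\right) \frac{1}{44} - \frac{37}{36} = - \frac{2}{11} - \frac{37}{36} = - \frac{479}{396} \approx -1.2096$)
$H = - \frac{1}{7}$ ($H = \frac{1}{-9 + \left(-3 + 5\right)} = \frac{1}{-9 + 2} = \frac{1}{-7} = - \frac{1}{7} \approx -0.14286$)
$\frac{1}{125 Q + H} = \frac{1}{125 \left(- \frac{479}{396}\right) - \frac{1}{7}} = \frac{1}{- \frac{59875}{396} - \frac{1}{7}} = \frac{1}{- \frac{419521}{2772}} = - \frac{2772}{419521}$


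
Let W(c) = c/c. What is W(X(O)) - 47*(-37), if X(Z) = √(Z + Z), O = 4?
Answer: 1740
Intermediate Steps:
X(Z) = √2*√Z (X(Z) = √(2*Z) = √2*√Z)
W(c) = 1
W(X(O)) - 47*(-37) = 1 - 47*(-37) = 1 + 1739 = 1740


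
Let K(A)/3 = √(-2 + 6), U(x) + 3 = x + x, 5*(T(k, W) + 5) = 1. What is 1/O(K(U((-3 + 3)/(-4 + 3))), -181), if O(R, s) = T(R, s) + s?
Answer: -5/929 ≈ -0.0053821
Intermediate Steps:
T(k, W) = -24/5 (T(k, W) = -5 + (⅕)*1 = -5 + ⅕ = -24/5)
U(x) = -3 + 2*x (U(x) = -3 + (x + x) = -3 + 2*x)
K(A) = 6 (K(A) = 3*√(-2 + 6) = 3*√4 = 3*2 = 6)
O(R, s) = -24/5 + s
1/O(K(U((-3 + 3)/(-4 + 3))), -181) = 1/(-24/5 - 181) = 1/(-929/5) = -5/929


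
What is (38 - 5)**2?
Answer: 1089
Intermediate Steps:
(38 - 5)**2 = 33**2 = 1089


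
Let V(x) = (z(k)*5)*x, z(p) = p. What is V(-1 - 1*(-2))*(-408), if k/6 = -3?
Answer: 36720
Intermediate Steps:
k = -18 (k = 6*(-3) = -18)
V(x) = -90*x (V(x) = (-18*5)*x = -90*x)
V(-1 - 1*(-2))*(-408) = -90*(-1 - 1*(-2))*(-408) = -90*(-1 + 2)*(-408) = -90*1*(-408) = -90*(-408) = 36720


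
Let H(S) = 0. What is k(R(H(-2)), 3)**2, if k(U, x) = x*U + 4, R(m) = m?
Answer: 16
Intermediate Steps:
k(U, x) = 4 + U*x (k(U, x) = U*x + 4 = 4 + U*x)
k(R(H(-2)), 3)**2 = (4 + 0*3)**2 = (4 + 0)**2 = 4**2 = 16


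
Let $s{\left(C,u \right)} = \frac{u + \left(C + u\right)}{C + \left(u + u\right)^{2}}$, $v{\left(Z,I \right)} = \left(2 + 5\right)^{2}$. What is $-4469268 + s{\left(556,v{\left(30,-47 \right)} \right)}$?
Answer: $- \frac{22703881113}{5080} \approx -4.4693 \cdot 10^{6}$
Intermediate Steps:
$v{\left(Z,I \right)} = 49$ ($v{\left(Z,I \right)} = 7^{2} = 49$)
$s{\left(C,u \right)} = \frac{C + 2 u}{C + 4 u^{2}}$ ($s{\left(C,u \right)} = \frac{C + 2 u}{C + \left(2 u\right)^{2}} = \frac{C + 2 u}{C + 4 u^{2}}$)
$-4469268 + s{\left(556,v{\left(30,-47 \right)} \right)} = -4469268 + \frac{556 + 2 \cdot 49}{556 + 4 \cdot 49^{2}} = -4469268 + \frac{556 + 98}{556 + 4 \cdot 2401} = -4469268 + \frac{1}{556 + 9604} \cdot 654 = -4469268 + \frac{1}{10160} \cdot 654 = -4469268 + \frac{327}{5080} = - \frac{22703881113}{5080}$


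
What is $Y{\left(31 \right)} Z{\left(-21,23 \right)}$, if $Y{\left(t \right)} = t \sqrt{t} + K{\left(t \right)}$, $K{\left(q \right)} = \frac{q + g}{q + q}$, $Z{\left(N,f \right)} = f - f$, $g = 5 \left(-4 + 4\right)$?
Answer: $0$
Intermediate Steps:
$g = 0$ ($g = 5 \cdot 0 = 0$)
$Z{\left(N,f \right)} = 0$
$K{\left(q \right)} = \frac{1}{2}$ ($K{\left(q \right)} = \frac{q + 0}{q + q} = \frac{q}{2 q} = q \frac{1}{2 q} = \frac{1}{2}$)
$Y{\left(t \right)} = \frac{1}{2} + t^{\frac{3}{2}}$ ($Y{\left(t \right)} = t \sqrt{t} + \frac{1}{2} = t^{\frac{3}{2}} + \frac{1}{2} = \frac{1}{2} + t^{\frac{3}{2}}$)
$Y{\left(31 \right)} Z{\left(-21,23 \right)} = \left(\frac{1}{2} + 31^{\frac{3}{2}}\right) 0 = \left(\frac{1}{2} + 31 \sqrt{31}\right) 0 = 0$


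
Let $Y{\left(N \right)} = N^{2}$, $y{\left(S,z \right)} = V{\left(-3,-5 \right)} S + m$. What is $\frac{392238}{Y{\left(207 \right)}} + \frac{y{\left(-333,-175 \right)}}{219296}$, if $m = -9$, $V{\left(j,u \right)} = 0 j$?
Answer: $\frac{9557315423}{1044068256} \approx 9.1539$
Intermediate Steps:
$V{\left(j,u \right)} = 0$
$y{\left(S,z \right)} = -9$ ($y{\left(S,z \right)} = 0 S - 9 = 0 - 9 = -9$)
$\frac{392238}{Y{\left(207 \right)}} + \frac{y{\left(-333,-175 \right)}}{219296} = \frac{392238}{207^{2}} - \frac{9}{219296} = \frac{392238}{42849} - \frac{9}{219296} = 392238 \cdot \frac{1}{42849} - \frac{9}{219296} = \frac{43582}{4761} - \frac{9}{219296} = \frac{9557315423}{1044068256}$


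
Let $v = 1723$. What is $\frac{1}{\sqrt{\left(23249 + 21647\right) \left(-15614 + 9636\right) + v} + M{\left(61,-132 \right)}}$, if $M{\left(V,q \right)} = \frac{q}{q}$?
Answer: $\frac{1}{268386566} - \frac{i \sqrt{268386565}}{268386566} \approx 3.726 \cdot 10^{-9} - 6.1041 \cdot 10^{-5} i$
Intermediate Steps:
$M{\left(V,q \right)} = 1$
$\frac{1}{\sqrt{\left(23249 + 21647\right) \left(-15614 + 9636\right) + v} + M{\left(61,-132 \right)}} = \frac{1}{\sqrt{\left(23249 + 21647\right) \left(-15614 + 9636\right) + 1723} + 1} = \frac{1}{\sqrt{44896 \left(-5978\right) + 1723} + 1} = \frac{1}{\sqrt{-268388288 + 1723} + 1} = \frac{1}{\sqrt{-268386565} + 1} = \frac{1}{i \sqrt{268386565} + 1} = \frac{1}{1 + i \sqrt{268386565}}$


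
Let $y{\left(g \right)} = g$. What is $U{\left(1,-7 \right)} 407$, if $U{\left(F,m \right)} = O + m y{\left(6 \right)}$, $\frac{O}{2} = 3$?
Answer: $-14652$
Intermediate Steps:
$O = 6$ ($O = 2 \cdot 3 = 6$)
$U{\left(F,m \right)} = 6 + 6 m$ ($U{\left(F,m \right)} = 6 + m 6 = 6 + 6 m$)
$U{\left(1,-7 \right)} 407 = \left(6 + 6 \left(-7\right)\right) 407 = \left(6 - 42\right) 407 = \left(-36\right) 407 = -14652$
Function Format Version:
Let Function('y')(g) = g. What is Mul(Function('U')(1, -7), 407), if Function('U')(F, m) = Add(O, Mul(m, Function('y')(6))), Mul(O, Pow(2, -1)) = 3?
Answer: -14652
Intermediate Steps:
O = 6 (O = Mul(2, 3) = 6)
Function('U')(F, m) = Add(6, Mul(6, m)) (Function('U')(F, m) = Add(6, Mul(m, 6)) = Add(6, Mul(6, m)))
Mul(Function('U')(1, -7), 407) = Mul(Add(6, Mul(6, -7)), 407) = Mul(Add(6, -42), 407) = Mul(-36, 407) = -14652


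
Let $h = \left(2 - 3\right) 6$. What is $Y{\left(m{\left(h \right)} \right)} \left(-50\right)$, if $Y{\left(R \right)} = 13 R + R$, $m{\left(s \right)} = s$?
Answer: $4200$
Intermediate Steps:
$h = -6$ ($h = \left(-1\right) 6 = -6$)
$Y{\left(R \right)} = 14 R$
$Y{\left(m{\left(h \right)} \right)} \left(-50\right) = 14 \left(-6\right) \left(-50\right) = \left(-84\right) \left(-50\right) = 4200$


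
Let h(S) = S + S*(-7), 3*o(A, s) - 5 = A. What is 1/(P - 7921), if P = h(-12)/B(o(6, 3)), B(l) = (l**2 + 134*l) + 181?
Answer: -1543/12221941 ≈ -0.00012625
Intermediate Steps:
o(A, s) = 5/3 + A/3
h(S) = -6*S (h(S) = S - 7*S = -6*S)
B(l) = 181 + l**2 + 134*l
P = 162/1543 (P = (-6*(-12))/(181 + (5/3 + (1/3)*6)**2 + 134*(5/3 + (1/3)*6)) = 72/(181 + (5/3 + 2)**2 + 134*(5/3 + 2)) = 72/(181 + (11/3)**2 + 134*(11/3)) = 72/(181 + 121/9 + 1474/3) = 72/(6172/9) = 72*(9/6172) = 162/1543 ≈ 0.10499)
1/(P - 7921) = 1/(162/1543 - 7921) = 1/(-12221941/1543) = -1543/12221941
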